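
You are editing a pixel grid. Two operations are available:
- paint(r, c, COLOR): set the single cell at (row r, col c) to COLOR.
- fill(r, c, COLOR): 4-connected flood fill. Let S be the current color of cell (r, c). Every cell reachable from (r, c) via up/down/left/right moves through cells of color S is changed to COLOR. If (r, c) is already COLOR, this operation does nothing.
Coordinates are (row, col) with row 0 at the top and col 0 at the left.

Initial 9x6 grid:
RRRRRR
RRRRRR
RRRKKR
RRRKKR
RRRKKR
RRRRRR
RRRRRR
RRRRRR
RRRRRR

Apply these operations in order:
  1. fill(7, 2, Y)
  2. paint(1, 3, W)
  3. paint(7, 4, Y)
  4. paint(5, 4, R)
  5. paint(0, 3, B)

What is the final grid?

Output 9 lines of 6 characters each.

Answer: YYYBYY
YYYWYY
YYYKKY
YYYKKY
YYYKKY
YYYYRY
YYYYYY
YYYYYY
YYYYYY

Derivation:
After op 1 fill(7,2,Y) [48 cells changed]:
YYYYYY
YYYYYY
YYYKKY
YYYKKY
YYYKKY
YYYYYY
YYYYYY
YYYYYY
YYYYYY
After op 2 paint(1,3,W):
YYYYYY
YYYWYY
YYYKKY
YYYKKY
YYYKKY
YYYYYY
YYYYYY
YYYYYY
YYYYYY
After op 3 paint(7,4,Y):
YYYYYY
YYYWYY
YYYKKY
YYYKKY
YYYKKY
YYYYYY
YYYYYY
YYYYYY
YYYYYY
After op 4 paint(5,4,R):
YYYYYY
YYYWYY
YYYKKY
YYYKKY
YYYKKY
YYYYRY
YYYYYY
YYYYYY
YYYYYY
After op 5 paint(0,3,B):
YYYBYY
YYYWYY
YYYKKY
YYYKKY
YYYKKY
YYYYRY
YYYYYY
YYYYYY
YYYYYY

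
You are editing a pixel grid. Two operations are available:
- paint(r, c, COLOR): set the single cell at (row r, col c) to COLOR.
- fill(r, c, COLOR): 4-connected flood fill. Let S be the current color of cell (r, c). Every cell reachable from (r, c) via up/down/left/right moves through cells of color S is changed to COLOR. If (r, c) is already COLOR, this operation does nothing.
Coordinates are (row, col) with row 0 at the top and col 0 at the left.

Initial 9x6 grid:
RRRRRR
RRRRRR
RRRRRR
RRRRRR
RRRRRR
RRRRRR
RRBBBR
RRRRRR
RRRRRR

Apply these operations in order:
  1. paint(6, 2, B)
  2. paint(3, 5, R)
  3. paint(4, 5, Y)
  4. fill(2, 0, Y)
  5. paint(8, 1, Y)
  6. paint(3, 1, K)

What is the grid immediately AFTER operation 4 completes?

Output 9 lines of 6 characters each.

After op 1 paint(6,2,B):
RRRRRR
RRRRRR
RRRRRR
RRRRRR
RRRRRR
RRRRRR
RRBBBR
RRRRRR
RRRRRR
After op 2 paint(3,5,R):
RRRRRR
RRRRRR
RRRRRR
RRRRRR
RRRRRR
RRRRRR
RRBBBR
RRRRRR
RRRRRR
After op 3 paint(4,5,Y):
RRRRRR
RRRRRR
RRRRRR
RRRRRR
RRRRRY
RRRRRR
RRBBBR
RRRRRR
RRRRRR
After op 4 fill(2,0,Y) [50 cells changed]:
YYYYYY
YYYYYY
YYYYYY
YYYYYY
YYYYYY
YYYYYY
YYBBBY
YYYYYY
YYYYYY

Answer: YYYYYY
YYYYYY
YYYYYY
YYYYYY
YYYYYY
YYYYYY
YYBBBY
YYYYYY
YYYYYY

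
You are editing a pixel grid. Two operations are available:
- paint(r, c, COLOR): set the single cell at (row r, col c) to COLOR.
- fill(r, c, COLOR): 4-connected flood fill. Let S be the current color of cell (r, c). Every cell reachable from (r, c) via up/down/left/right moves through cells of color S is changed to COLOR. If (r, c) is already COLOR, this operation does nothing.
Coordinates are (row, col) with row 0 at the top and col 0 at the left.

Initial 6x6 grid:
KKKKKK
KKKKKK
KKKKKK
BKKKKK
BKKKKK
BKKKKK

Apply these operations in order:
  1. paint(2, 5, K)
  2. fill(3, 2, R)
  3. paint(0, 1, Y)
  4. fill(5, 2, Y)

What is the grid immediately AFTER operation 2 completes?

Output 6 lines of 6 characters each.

After op 1 paint(2,5,K):
KKKKKK
KKKKKK
KKKKKK
BKKKKK
BKKKKK
BKKKKK
After op 2 fill(3,2,R) [33 cells changed]:
RRRRRR
RRRRRR
RRRRRR
BRRRRR
BRRRRR
BRRRRR

Answer: RRRRRR
RRRRRR
RRRRRR
BRRRRR
BRRRRR
BRRRRR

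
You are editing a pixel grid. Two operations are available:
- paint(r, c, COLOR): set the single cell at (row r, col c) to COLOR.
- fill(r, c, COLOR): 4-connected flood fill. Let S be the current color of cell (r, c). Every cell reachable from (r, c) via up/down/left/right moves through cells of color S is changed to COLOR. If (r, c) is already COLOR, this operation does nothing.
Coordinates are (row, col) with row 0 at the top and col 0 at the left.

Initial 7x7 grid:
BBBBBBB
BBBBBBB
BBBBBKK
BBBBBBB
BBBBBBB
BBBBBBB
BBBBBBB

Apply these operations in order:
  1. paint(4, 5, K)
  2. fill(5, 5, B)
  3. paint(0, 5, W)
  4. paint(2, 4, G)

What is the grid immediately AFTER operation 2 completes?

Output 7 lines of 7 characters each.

Answer: BBBBBBB
BBBBBBB
BBBBBKK
BBBBBBB
BBBBBKB
BBBBBBB
BBBBBBB

Derivation:
After op 1 paint(4,5,K):
BBBBBBB
BBBBBBB
BBBBBKK
BBBBBBB
BBBBBKB
BBBBBBB
BBBBBBB
After op 2 fill(5,5,B) [0 cells changed]:
BBBBBBB
BBBBBBB
BBBBBKK
BBBBBBB
BBBBBKB
BBBBBBB
BBBBBBB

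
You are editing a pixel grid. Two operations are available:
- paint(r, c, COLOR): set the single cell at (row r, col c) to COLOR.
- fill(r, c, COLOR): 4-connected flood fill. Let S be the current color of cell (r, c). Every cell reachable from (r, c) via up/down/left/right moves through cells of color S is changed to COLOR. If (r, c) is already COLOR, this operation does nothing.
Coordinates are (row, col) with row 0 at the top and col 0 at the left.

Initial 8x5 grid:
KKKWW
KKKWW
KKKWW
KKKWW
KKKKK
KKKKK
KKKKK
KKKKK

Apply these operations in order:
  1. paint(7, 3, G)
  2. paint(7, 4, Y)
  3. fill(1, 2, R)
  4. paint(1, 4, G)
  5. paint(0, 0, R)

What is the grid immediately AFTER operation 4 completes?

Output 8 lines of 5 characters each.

Answer: RRRWW
RRRWG
RRRWW
RRRWW
RRRRR
RRRRR
RRRRR
RRRGY

Derivation:
After op 1 paint(7,3,G):
KKKWW
KKKWW
KKKWW
KKKWW
KKKKK
KKKKK
KKKKK
KKKGK
After op 2 paint(7,4,Y):
KKKWW
KKKWW
KKKWW
KKKWW
KKKKK
KKKKK
KKKKK
KKKGY
After op 3 fill(1,2,R) [30 cells changed]:
RRRWW
RRRWW
RRRWW
RRRWW
RRRRR
RRRRR
RRRRR
RRRGY
After op 4 paint(1,4,G):
RRRWW
RRRWG
RRRWW
RRRWW
RRRRR
RRRRR
RRRRR
RRRGY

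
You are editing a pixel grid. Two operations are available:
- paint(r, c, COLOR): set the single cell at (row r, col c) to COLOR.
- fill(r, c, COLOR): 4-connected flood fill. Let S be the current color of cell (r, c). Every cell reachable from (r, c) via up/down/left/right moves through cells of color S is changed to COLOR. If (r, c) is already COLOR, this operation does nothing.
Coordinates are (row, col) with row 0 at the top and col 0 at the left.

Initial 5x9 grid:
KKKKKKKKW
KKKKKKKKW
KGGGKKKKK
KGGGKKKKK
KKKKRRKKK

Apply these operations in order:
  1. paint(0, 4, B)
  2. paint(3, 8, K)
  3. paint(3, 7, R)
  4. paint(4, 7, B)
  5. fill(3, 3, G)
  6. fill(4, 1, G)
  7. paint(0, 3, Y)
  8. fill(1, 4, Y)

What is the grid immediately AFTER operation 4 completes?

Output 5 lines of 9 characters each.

Answer: KKKKBKKKW
KKKKKKKKW
KGGGKKKKK
KGGGKKKRK
KKKKRRKBK

Derivation:
After op 1 paint(0,4,B):
KKKKBKKKW
KKKKKKKKW
KGGGKKKKK
KGGGKKKKK
KKKKRRKKK
After op 2 paint(3,8,K):
KKKKBKKKW
KKKKKKKKW
KGGGKKKKK
KGGGKKKKK
KKKKRRKKK
After op 3 paint(3,7,R):
KKKKBKKKW
KKKKKKKKW
KGGGKKKKK
KGGGKKKRK
KKKKRRKKK
After op 4 paint(4,7,B):
KKKKBKKKW
KKKKKKKKW
KGGGKKKKK
KGGGKKKRK
KKKKRRKBK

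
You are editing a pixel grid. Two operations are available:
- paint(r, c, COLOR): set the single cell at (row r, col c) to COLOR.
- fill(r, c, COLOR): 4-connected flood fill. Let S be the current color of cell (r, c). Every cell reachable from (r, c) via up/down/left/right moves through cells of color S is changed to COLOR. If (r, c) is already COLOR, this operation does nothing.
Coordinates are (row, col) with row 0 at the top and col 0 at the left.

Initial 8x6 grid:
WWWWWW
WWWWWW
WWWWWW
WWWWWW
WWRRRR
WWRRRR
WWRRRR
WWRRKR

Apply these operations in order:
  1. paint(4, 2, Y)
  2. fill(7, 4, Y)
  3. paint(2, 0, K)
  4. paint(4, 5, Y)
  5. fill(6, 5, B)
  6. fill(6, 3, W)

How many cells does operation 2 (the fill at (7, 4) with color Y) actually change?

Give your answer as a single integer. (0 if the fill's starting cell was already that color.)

Answer: 1

Derivation:
After op 1 paint(4,2,Y):
WWWWWW
WWWWWW
WWWWWW
WWWWWW
WWYRRR
WWRRRR
WWRRRR
WWRRKR
After op 2 fill(7,4,Y) [1 cells changed]:
WWWWWW
WWWWWW
WWWWWW
WWWWWW
WWYRRR
WWRRRR
WWRRRR
WWRRYR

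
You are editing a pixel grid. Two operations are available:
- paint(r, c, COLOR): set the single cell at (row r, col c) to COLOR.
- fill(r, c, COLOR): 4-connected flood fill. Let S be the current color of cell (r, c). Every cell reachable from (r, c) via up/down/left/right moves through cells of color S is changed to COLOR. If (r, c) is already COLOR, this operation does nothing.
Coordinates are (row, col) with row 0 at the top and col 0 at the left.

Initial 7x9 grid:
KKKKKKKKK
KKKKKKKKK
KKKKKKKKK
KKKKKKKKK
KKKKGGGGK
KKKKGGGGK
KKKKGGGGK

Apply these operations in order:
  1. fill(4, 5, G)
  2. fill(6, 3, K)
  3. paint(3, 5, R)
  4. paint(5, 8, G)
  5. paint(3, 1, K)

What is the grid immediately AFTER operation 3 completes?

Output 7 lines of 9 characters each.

After op 1 fill(4,5,G) [0 cells changed]:
KKKKKKKKK
KKKKKKKKK
KKKKKKKKK
KKKKKKKKK
KKKKGGGGK
KKKKGGGGK
KKKKGGGGK
After op 2 fill(6,3,K) [0 cells changed]:
KKKKKKKKK
KKKKKKKKK
KKKKKKKKK
KKKKKKKKK
KKKKGGGGK
KKKKGGGGK
KKKKGGGGK
After op 3 paint(3,5,R):
KKKKKKKKK
KKKKKKKKK
KKKKKKKKK
KKKKKRKKK
KKKKGGGGK
KKKKGGGGK
KKKKGGGGK

Answer: KKKKKKKKK
KKKKKKKKK
KKKKKKKKK
KKKKKRKKK
KKKKGGGGK
KKKKGGGGK
KKKKGGGGK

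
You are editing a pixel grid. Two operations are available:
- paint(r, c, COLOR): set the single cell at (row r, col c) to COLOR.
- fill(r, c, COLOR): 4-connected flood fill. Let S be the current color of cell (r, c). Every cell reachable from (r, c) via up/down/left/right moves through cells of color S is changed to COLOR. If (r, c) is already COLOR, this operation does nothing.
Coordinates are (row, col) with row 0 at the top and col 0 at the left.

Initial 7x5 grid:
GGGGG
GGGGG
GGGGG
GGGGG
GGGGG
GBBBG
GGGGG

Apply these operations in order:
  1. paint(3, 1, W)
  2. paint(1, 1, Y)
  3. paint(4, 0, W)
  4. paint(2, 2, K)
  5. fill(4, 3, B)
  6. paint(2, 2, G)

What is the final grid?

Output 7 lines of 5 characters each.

After op 1 paint(3,1,W):
GGGGG
GGGGG
GGGGG
GWGGG
GGGGG
GBBBG
GGGGG
After op 2 paint(1,1,Y):
GGGGG
GYGGG
GGGGG
GWGGG
GGGGG
GBBBG
GGGGG
After op 3 paint(4,0,W):
GGGGG
GYGGG
GGGGG
GWGGG
WGGGG
GBBBG
GGGGG
After op 4 paint(2,2,K):
GGGGG
GYGGG
GGKGG
GWGGG
WGGGG
GBBBG
GGGGG
After op 5 fill(4,3,B) [28 cells changed]:
BBBBB
BYBBB
BBKBB
BWBBB
WBBBB
BBBBB
BBBBB
After op 6 paint(2,2,G):
BBBBB
BYBBB
BBGBB
BWBBB
WBBBB
BBBBB
BBBBB

Answer: BBBBB
BYBBB
BBGBB
BWBBB
WBBBB
BBBBB
BBBBB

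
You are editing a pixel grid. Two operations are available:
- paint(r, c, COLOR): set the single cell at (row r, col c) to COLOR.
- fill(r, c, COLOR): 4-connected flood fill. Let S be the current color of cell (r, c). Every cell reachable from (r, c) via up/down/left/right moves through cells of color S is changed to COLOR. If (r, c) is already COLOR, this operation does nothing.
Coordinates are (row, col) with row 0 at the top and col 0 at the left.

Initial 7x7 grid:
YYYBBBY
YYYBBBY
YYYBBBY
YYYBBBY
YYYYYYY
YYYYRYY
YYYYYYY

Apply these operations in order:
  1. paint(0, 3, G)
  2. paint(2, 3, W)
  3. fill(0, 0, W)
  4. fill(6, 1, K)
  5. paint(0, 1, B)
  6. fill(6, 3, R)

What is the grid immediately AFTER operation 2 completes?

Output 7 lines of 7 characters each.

Answer: YYYGBBY
YYYBBBY
YYYWBBY
YYYBBBY
YYYYYYY
YYYYRYY
YYYYYYY

Derivation:
After op 1 paint(0,3,G):
YYYGBBY
YYYBBBY
YYYBBBY
YYYBBBY
YYYYYYY
YYYYRYY
YYYYYYY
After op 2 paint(2,3,W):
YYYGBBY
YYYBBBY
YYYWBBY
YYYBBBY
YYYYYYY
YYYYRYY
YYYYYYY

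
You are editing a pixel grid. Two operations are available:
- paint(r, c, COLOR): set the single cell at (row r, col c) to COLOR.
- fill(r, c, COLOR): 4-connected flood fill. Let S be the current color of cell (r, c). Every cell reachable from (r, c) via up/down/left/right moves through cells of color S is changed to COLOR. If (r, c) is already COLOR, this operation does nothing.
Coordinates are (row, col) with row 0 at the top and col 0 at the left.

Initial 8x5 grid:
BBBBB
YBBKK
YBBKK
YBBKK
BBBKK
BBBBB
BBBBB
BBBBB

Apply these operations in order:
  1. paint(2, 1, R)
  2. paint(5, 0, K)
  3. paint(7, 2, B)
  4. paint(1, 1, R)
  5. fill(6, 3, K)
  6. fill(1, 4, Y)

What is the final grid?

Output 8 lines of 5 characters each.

After op 1 paint(2,1,R):
BBBBB
YBBKK
YRBKK
YBBKK
BBBKK
BBBBB
BBBBB
BBBBB
After op 2 paint(5,0,K):
BBBBB
YBBKK
YRBKK
YBBKK
BBBKK
KBBBB
BBBBB
BBBBB
After op 3 paint(7,2,B):
BBBBB
YBBKK
YRBKK
YBBKK
BBBKK
KBBBB
BBBBB
BBBBB
After op 4 paint(1,1,R):
BBBBB
YRBKK
YRBKK
YBBKK
BBBKK
KBBBB
BBBBB
BBBBB
After op 5 fill(6,3,K) [26 cells changed]:
KKKKK
YRKKK
YRKKK
YKKKK
KKKKK
KKKKK
KKKKK
KKKKK
After op 6 fill(1,4,Y) [35 cells changed]:
YYYYY
YRYYY
YRYYY
YYYYY
YYYYY
YYYYY
YYYYY
YYYYY

Answer: YYYYY
YRYYY
YRYYY
YYYYY
YYYYY
YYYYY
YYYYY
YYYYY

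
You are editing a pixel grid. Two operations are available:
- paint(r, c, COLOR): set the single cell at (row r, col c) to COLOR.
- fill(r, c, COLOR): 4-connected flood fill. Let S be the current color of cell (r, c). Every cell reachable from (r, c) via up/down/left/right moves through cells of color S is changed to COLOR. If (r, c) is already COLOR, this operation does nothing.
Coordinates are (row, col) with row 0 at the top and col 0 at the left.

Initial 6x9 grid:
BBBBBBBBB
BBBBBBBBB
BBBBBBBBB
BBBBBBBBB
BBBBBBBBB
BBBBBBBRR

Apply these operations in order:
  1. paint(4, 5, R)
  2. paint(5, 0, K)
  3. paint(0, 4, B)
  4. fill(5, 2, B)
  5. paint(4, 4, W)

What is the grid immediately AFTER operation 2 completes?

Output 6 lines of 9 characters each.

After op 1 paint(4,5,R):
BBBBBBBBB
BBBBBBBBB
BBBBBBBBB
BBBBBBBBB
BBBBBRBBB
BBBBBBBRR
After op 2 paint(5,0,K):
BBBBBBBBB
BBBBBBBBB
BBBBBBBBB
BBBBBBBBB
BBBBBRBBB
KBBBBBBRR

Answer: BBBBBBBBB
BBBBBBBBB
BBBBBBBBB
BBBBBBBBB
BBBBBRBBB
KBBBBBBRR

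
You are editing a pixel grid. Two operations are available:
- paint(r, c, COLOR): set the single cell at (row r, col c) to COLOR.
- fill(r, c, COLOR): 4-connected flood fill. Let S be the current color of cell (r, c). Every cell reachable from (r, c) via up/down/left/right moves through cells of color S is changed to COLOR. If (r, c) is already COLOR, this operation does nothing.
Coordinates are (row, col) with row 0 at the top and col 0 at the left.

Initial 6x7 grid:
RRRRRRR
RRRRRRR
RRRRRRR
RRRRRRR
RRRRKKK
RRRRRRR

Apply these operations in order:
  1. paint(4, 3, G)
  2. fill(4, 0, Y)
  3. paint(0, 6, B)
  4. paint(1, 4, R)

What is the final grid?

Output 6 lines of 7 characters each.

After op 1 paint(4,3,G):
RRRRRRR
RRRRRRR
RRRRRRR
RRRRRRR
RRRGKKK
RRRRRRR
After op 2 fill(4,0,Y) [38 cells changed]:
YYYYYYY
YYYYYYY
YYYYYYY
YYYYYYY
YYYGKKK
YYYYYYY
After op 3 paint(0,6,B):
YYYYYYB
YYYYYYY
YYYYYYY
YYYYYYY
YYYGKKK
YYYYYYY
After op 4 paint(1,4,R):
YYYYYYB
YYYYRYY
YYYYYYY
YYYYYYY
YYYGKKK
YYYYYYY

Answer: YYYYYYB
YYYYRYY
YYYYYYY
YYYYYYY
YYYGKKK
YYYYYYY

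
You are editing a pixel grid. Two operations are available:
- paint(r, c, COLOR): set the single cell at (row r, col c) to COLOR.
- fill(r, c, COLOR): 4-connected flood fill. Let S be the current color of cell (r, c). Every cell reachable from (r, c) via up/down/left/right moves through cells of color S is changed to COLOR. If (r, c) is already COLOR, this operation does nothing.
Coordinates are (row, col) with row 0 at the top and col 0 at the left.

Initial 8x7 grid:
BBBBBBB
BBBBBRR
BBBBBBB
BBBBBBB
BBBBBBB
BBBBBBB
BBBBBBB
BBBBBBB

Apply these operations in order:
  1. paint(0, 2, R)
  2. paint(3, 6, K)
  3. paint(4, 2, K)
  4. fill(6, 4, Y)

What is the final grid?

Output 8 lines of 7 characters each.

After op 1 paint(0,2,R):
BBRBBBB
BBBBBRR
BBBBBBB
BBBBBBB
BBBBBBB
BBBBBBB
BBBBBBB
BBBBBBB
After op 2 paint(3,6,K):
BBRBBBB
BBBBBRR
BBBBBBB
BBBBBBK
BBBBBBB
BBBBBBB
BBBBBBB
BBBBBBB
After op 3 paint(4,2,K):
BBRBBBB
BBBBBRR
BBBBBBB
BBBBBBK
BBKBBBB
BBBBBBB
BBBBBBB
BBBBBBB
After op 4 fill(6,4,Y) [51 cells changed]:
YYRYYYY
YYYYYRR
YYYYYYY
YYYYYYK
YYKYYYY
YYYYYYY
YYYYYYY
YYYYYYY

Answer: YYRYYYY
YYYYYRR
YYYYYYY
YYYYYYK
YYKYYYY
YYYYYYY
YYYYYYY
YYYYYYY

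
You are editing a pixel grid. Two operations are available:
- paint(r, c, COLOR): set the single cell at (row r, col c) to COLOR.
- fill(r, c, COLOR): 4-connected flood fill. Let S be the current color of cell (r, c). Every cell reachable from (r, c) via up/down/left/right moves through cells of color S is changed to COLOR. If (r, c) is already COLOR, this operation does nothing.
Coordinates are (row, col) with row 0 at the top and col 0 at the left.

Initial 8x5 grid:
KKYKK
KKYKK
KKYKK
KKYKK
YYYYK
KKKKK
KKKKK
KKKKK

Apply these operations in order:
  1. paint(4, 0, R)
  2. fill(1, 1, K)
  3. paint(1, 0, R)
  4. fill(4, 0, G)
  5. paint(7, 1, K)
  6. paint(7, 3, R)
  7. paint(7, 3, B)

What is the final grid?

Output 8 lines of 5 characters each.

Answer: KKYKK
RKYKK
KKYKK
KKYKK
GYYYK
KKKKK
KKKKK
KKKBK

Derivation:
After op 1 paint(4,0,R):
KKYKK
KKYKK
KKYKK
KKYKK
RYYYK
KKKKK
KKKKK
KKKKK
After op 2 fill(1,1,K) [0 cells changed]:
KKYKK
KKYKK
KKYKK
KKYKK
RYYYK
KKKKK
KKKKK
KKKKK
After op 3 paint(1,0,R):
KKYKK
RKYKK
KKYKK
KKYKK
RYYYK
KKKKK
KKKKK
KKKKK
After op 4 fill(4,0,G) [1 cells changed]:
KKYKK
RKYKK
KKYKK
KKYKK
GYYYK
KKKKK
KKKKK
KKKKK
After op 5 paint(7,1,K):
KKYKK
RKYKK
KKYKK
KKYKK
GYYYK
KKKKK
KKKKK
KKKKK
After op 6 paint(7,3,R):
KKYKK
RKYKK
KKYKK
KKYKK
GYYYK
KKKKK
KKKKK
KKKRK
After op 7 paint(7,3,B):
KKYKK
RKYKK
KKYKK
KKYKK
GYYYK
KKKKK
KKKKK
KKKBK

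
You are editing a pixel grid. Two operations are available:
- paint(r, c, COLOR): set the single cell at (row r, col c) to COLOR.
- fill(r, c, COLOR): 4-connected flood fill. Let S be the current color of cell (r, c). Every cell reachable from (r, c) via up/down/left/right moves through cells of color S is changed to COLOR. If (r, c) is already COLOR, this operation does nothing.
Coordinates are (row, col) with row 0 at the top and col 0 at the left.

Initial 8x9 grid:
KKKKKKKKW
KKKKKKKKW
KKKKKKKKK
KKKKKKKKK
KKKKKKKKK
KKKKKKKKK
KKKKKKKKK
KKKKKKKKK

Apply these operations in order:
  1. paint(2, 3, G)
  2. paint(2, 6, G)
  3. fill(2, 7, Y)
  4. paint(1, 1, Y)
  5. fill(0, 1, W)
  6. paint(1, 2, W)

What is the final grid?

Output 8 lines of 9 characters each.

After op 1 paint(2,3,G):
KKKKKKKKW
KKKKKKKKW
KKKGKKKKK
KKKKKKKKK
KKKKKKKKK
KKKKKKKKK
KKKKKKKKK
KKKKKKKKK
After op 2 paint(2,6,G):
KKKKKKKKW
KKKKKKKKW
KKKGKKGKK
KKKKKKKKK
KKKKKKKKK
KKKKKKKKK
KKKKKKKKK
KKKKKKKKK
After op 3 fill(2,7,Y) [68 cells changed]:
YYYYYYYYW
YYYYYYYYW
YYYGYYGYY
YYYYYYYYY
YYYYYYYYY
YYYYYYYYY
YYYYYYYYY
YYYYYYYYY
After op 4 paint(1,1,Y):
YYYYYYYYW
YYYYYYYYW
YYYGYYGYY
YYYYYYYYY
YYYYYYYYY
YYYYYYYYY
YYYYYYYYY
YYYYYYYYY
After op 5 fill(0,1,W) [68 cells changed]:
WWWWWWWWW
WWWWWWWWW
WWWGWWGWW
WWWWWWWWW
WWWWWWWWW
WWWWWWWWW
WWWWWWWWW
WWWWWWWWW
After op 6 paint(1,2,W):
WWWWWWWWW
WWWWWWWWW
WWWGWWGWW
WWWWWWWWW
WWWWWWWWW
WWWWWWWWW
WWWWWWWWW
WWWWWWWWW

Answer: WWWWWWWWW
WWWWWWWWW
WWWGWWGWW
WWWWWWWWW
WWWWWWWWW
WWWWWWWWW
WWWWWWWWW
WWWWWWWWW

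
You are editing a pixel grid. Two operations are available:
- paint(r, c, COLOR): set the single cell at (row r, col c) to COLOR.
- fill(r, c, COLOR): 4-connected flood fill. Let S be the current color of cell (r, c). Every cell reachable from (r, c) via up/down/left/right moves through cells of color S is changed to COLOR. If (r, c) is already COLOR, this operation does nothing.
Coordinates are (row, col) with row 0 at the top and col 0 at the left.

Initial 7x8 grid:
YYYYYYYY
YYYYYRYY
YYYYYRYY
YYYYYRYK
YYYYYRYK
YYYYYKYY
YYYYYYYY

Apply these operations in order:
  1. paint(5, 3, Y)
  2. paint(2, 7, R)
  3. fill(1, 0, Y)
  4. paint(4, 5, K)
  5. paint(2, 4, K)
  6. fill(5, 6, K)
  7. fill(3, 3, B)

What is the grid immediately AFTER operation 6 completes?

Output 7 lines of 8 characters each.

After op 1 paint(5,3,Y):
YYYYYYYY
YYYYYRYY
YYYYYRYY
YYYYYRYK
YYYYYRYK
YYYYYKYY
YYYYYYYY
After op 2 paint(2,7,R):
YYYYYYYY
YYYYYRYY
YYYYYRYR
YYYYYRYK
YYYYYRYK
YYYYYKYY
YYYYYYYY
After op 3 fill(1,0,Y) [0 cells changed]:
YYYYYYYY
YYYYYRYY
YYYYYRYR
YYYYYRYK
YYYYYRYK
YYYYYKYY
YYYYYYYY
After op 4 paint(4,5,K):
YYYYYYYY
YYYYYRYY
YYYYYRYR
YYYYYRYK
YYYYYKYK
YYYYYKYY
YYYYYYYY
After op 5 paint(2,4,K):
YYYYYYYY
YYYYYRYY
YYYYKRYR
YYYYYRYK
YYYYYKYK
YYYYYKYY
YYYYYYYY
After op 6 fill(5,6,K) [47 cells changed]:
KKKKKKKK
KKKKKRKK
KKKKKRKR
KKKKKRKK
KKKKKKKK
KKKKKKKK
KKKKKKKK

Answer: KKKKKKKK
KKKKKRKK
KKKKKRKR
KKKKKRKK
KKKKKKKK
KKKKKKKK
KKKKKKKK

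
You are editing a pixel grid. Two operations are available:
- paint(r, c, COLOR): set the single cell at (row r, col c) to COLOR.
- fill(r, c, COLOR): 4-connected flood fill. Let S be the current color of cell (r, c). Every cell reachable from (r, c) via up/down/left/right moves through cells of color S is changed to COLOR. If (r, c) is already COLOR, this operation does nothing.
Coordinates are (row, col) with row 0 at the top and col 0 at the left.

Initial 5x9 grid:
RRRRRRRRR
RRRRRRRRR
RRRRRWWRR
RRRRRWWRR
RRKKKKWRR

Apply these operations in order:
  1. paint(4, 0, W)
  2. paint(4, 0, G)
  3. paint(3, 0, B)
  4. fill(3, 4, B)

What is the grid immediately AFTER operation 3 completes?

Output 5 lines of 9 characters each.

After op 1 paint(4,0,W):
RRRRRRRRR
RRRRRRRRR
RRRRRWWRR
RRRRRWWRR
WRKKKKWRR
After op 2 paint(4,0,G):
RRRRRRRRR
RRRRRRRRR
RRRRRWWRR
RRRRRWWRR
GRKKKKWRR
After op 3 paint(3,0,B):
RRRRRRRRR
RRRRRRRRR
RRRRRWWRR
BRRRRWWRR
GRKKKKWRR

Answer: RRRRRRRRR
RRRRRRRRR
RRRRRWWRR
BRRRRWWRR
GRKKKKWRR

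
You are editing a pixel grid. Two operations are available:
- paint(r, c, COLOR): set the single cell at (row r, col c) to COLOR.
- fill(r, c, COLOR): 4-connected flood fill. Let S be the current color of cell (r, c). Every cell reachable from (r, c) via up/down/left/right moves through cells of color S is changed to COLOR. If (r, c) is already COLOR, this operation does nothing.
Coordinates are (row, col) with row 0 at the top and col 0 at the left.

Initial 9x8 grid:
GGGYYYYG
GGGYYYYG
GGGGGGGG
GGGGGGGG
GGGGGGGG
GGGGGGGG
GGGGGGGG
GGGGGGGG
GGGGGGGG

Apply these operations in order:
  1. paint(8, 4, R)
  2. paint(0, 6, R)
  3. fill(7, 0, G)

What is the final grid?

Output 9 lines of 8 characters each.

Answer: GGGYYYRG
GGGYYYYG
GGGGGGGG
GGGGGGGG
GGGGGGGG
GGGGGGGG
GGGGGGGG
GGGGGGGG
GGGGRGGG

Derivation:
After op 1 paint(8,4,R):
GGGYYYYG
GGGYYYYG
GGGGGGGG
GGGGGGGG
GGGGGGGG
GGGGGGGG
GGGGGGGG
GGGGGGGG
GGGGRGGG
After op 2 paint(0,6,R):
GGGYYYRG
GGGYYYYG
GGGGGGGG
GGGGGGGG
GGGGGGGG
GGGGGGGG
GGGGGGGG
GGGGGGGG
GGGGRGGG
After op 3 fill(7,0,G) [0 cells changed]:
GGGYYYRG
GGGYYYYG
GGGGGGGG
GGGGGGGG
GGGGGGGG
GGGGGGGG
GGGGGGGG
GGGGGGGG
GGGGRGGG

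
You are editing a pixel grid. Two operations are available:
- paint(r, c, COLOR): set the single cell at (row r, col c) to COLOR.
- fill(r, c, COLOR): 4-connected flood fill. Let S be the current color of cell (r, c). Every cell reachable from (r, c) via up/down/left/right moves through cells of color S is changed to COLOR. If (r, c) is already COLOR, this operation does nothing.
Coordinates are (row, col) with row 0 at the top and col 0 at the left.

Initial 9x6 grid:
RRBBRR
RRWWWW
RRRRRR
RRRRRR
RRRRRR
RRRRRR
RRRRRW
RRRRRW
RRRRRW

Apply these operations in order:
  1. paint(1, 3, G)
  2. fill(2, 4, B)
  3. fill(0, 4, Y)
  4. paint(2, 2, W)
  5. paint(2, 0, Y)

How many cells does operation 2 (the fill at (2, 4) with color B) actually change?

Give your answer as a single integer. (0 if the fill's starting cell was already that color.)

After op 1 paint(1,3,G):
RRBBRR
RRWGWW
RRRRRR
RRRRRR
RRRRRR
RRRRRR
RRRRRW
RRRRRW
RRRRRW
After op 2 fill(2,4,B) [43 cells changed]:
BBBBRR
BBWGWW
BBBBBB
BBBBBB
BBBBBB
BBBBBB
BBBBBW
BBBBBW
BBBBBW

Answer: 43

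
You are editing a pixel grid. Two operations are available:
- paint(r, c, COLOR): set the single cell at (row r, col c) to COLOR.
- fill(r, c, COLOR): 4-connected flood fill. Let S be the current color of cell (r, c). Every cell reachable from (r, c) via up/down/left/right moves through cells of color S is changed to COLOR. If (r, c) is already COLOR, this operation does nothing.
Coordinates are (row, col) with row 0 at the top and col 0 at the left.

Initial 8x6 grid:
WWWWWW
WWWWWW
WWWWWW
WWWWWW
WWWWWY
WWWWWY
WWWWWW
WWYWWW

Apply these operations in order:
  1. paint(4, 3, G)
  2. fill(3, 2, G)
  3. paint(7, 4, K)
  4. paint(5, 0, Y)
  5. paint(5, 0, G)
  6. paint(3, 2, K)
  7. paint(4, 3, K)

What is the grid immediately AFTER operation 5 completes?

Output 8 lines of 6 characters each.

After op 1 paint(4,3,G):
WWWWWW
WWWWWW
WWWWWW
WWWWWW
WWWGWY
WWWWWY
WWWWWW
WWYWWW
After op 2 fill(3,2,G) [44 cells changed]:
GGGGGG
GGGGGG
GGGGGG
GGGGGG
GGGGGY
GGGGGY
GGGGGG
GGYGGG
After op 3 paint(7,4,K):
GGGGGG
GGGGGG
GGGGGG
GGGGGG
GGGGGY
GGGGGY
GGGGGG
GGYGKG
After op 4 paint(5,0,Y):
GGGGGG
GGGGGG
GGGGGG
GGGGGG
GGGGGY
YGGGGY
GGGGGG
GGYGKG
After op 5 paint(5,0,G):
GGGGGG
GGGGGG
GGGGGG
GGGGGG
GGGGGY
GGGGGY
GGGGGG
GGYGKG

Answer: GGGGGG
GGGGGG
GGGGGG
GGGGGG
GGGGGY
GGGGGY
GGGGGG
GGYGKG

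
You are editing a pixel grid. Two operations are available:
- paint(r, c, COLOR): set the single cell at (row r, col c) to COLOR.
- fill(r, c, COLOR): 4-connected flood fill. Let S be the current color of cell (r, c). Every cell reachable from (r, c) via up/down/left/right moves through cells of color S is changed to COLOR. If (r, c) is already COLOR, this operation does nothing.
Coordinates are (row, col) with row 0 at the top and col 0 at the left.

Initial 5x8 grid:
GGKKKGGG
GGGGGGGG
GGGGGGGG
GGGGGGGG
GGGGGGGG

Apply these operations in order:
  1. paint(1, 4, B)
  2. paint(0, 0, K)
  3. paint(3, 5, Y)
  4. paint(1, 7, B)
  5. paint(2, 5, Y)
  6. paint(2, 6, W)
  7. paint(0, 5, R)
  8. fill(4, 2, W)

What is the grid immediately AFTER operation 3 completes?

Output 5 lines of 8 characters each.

After op 1 paint(1,4,B):
GGKKKGGG
GGGGBGGG
GGGGGGGG
GGGGGGGG
GGGGGGGG
After op 2 paint(0,0,K):
KGKKKGGG
GGGGBGGG
GGGGGGGG
GGGGGGGG
GGGGGGGG
After op 3 paint(3,5,Y):
KGKKKGGG
GGGGBGGG
GGGGGGGG
GGGGGYGG
GGGGGGGG

Answer: KGKKKGGG
GGGGBGGG
GGGGGGGG
GGGGGYGG
GGGGGGGG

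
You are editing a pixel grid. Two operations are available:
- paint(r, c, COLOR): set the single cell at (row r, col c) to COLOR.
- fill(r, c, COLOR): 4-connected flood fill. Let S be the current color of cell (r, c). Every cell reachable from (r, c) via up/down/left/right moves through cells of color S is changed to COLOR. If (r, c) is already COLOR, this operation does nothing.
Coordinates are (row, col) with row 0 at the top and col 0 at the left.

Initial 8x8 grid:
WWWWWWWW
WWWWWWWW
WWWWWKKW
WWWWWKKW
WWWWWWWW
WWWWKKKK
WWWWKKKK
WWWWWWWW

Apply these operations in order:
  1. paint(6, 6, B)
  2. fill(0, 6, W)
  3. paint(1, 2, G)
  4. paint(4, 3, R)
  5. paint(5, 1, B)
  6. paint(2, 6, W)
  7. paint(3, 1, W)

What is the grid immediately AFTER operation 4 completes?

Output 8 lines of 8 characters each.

After op 1 paint(6,6,B):
WWWWWWWW
WWWWWWWW
WWWWWKKW
WWWWWKKW
WWWWWWWW
WWWWKKKK
WWWWKKBK
WWWWWWWW
After op 2 fill(0,6,W) [0 cells changed]:
WWWWWWWW
WWWWWWWW
WWWWWKKW
WWWWWKKW
WWWWWWWW
WWWWKKKK
WWWWKKBK
WWWWWWWW
After op 3 paint(1,2,G):
WWWWWWWW
WWGWWWWW
WWWWWKKW
WWWWWKKW
WWWWWWWW
WWWWKKKK
WWWWKKBK
WWWWWWWW
After op 4 paint(4,3,R):
WWWWWWWW
WWGWWWWW
WWWWWKKW
WWWWWKKW
WWWRWWWW
WWWWKKKK
WWWWKKBK
WWWWWWWW

Answer: WWWWWWWW
WWGWWWWW
WWWWWKKW
WWWWWKKW
WWWRWWWW
WWWWKKKK
WWWWKKBK
WWWWWWWW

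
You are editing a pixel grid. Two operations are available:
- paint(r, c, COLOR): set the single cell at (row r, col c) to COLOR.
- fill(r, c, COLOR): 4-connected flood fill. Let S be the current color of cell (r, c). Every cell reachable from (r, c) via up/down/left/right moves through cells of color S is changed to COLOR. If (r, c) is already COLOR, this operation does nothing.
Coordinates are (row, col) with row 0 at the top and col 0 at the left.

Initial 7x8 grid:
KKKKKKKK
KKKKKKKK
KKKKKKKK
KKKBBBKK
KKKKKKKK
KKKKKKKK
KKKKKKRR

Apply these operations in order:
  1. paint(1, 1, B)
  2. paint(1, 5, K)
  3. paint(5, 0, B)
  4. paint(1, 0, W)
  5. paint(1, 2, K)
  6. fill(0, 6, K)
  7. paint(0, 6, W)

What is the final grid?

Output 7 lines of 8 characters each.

After op 1 paint(1,1,B):
KKKKKKKK
KBKKKKKK
KKKKKKKK
KKKBBBKK
KKKKKKKK
KKKKKKKK
KKKKKKRR
After op 2 paint(1,5,K):
KKKKKKKK
KBKKKKKK
KKKKKKKK
KKKBBBKK
KKKKKKKK
KKKKKKKK
KKKKKKRR
After op 3 paint(5,0,B):
KKKKKKKK
KBKKKKKK
KKKKKKKK
KKKBBBKK
KKKKKKKK
BKKKKKKK
KKKKKKRR
After op 4 paint(1,0,W):
KKKKKKKK
WBKKKKKK
KKKKKKKK
KKKBBBKK
KKKKKKKK
BKKKKKKK
KKKKKKRR
After op 5 paint(1,2,K):
KKKKKKKK
WBKKKKKK
KKKKKKKK
KKKBBBKK
KKKKKKKK
BKKKKKKK
KKKKKKRR
After op 6 fill(0,6,K) [0 cells changed]:
KKKKKKKK
WBKKKKKK
KKKKKKKK
KKKBBBKK
KKKKKKKK
BKKKKKKK
KKKKKKRR
After op 7 paint(0,6,W):
KKKKKKWK
WBKKKKKK
KKKKKKKK
KKKBBBKK
KKKKKKKK
BKKKKKKK
KKKKKKRR

Answer: KKKKKKWK
WBKKKKKK
KKKKKKKK
KKKBBBKK
KKKKKKKK
BKKKKKKK
KKKKKKRR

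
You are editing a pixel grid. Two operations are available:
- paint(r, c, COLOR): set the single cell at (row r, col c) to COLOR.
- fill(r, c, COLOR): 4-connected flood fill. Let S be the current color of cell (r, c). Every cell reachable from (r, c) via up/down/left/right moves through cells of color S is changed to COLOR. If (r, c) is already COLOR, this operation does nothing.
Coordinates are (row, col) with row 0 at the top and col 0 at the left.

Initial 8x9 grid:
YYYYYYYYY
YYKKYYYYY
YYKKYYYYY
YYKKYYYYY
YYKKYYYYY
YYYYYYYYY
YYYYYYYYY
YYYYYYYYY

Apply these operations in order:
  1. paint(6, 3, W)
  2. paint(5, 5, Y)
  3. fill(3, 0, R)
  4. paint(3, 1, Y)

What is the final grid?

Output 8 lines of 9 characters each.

After op 1 paint(6,3,W):
YYYYYYYYY
YYKKYYYYY
YYKKYYYYY
YYKKYYYYY
YYKKYYYYY
YYYYYYYYY
YYYWYYYYY
YYYYYYYYY
After op 2 paint(5,5,Y):
YYYYYYYYY
YYKKYYYYY
YYKKYYYYY
YYKKYYYYY
YYKKYYYYY
YYYYYYYYY
YYYWYYYYY
YYYYYYYYY
After op 3 fill(3,0,R) [63 cells changed]:
RRRRRRRRR
RRKKRRRRR
RRKKRRRRR
RRKKRRRRR
RRKKRRRRR
RRRRRRRRR
RRRWRRRRR
RRRRRRRRR
After op 4 paint(3,1,Y):
RRRRRRRRR
RRKKRRRRR
RRKKRRRRR
RYKKRRRRR
RRKKRRRRR
RRRRRRRRR
RRRWRRRRR
RRRRRRRRR

Answer: RRRRRRRRR
RRKKRRRRR
RRKKRRRRR
RYKKRRRRR
RRKKRRRRR
RRRRRRRRR
RRRWRRRRR
RRRRRRRRR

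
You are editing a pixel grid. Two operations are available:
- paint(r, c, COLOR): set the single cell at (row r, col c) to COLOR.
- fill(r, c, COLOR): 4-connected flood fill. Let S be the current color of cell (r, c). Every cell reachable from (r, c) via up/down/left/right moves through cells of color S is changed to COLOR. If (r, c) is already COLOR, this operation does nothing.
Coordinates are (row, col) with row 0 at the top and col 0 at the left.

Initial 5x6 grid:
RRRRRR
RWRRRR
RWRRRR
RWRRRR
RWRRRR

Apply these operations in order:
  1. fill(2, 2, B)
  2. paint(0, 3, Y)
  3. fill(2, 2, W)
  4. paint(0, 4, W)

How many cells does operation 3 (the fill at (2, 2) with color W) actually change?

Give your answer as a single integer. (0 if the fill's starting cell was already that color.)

After op 1 fill(2,2,B) [26 cells changed]:
BBBBBB
BWBBBB
BWBBBB
BWBBBB
BWBBBB
After op 2 paint(0,3,Y):
BBBYBB
BWBBBB
BWBBBB
BWBBBB
BWBBBB
After op 3 fill(2,2,W) [25 cells changed]:
WWWYWW
WWWWWW
WWWWWW
WWWWWW
WWWWWW

Answer: 25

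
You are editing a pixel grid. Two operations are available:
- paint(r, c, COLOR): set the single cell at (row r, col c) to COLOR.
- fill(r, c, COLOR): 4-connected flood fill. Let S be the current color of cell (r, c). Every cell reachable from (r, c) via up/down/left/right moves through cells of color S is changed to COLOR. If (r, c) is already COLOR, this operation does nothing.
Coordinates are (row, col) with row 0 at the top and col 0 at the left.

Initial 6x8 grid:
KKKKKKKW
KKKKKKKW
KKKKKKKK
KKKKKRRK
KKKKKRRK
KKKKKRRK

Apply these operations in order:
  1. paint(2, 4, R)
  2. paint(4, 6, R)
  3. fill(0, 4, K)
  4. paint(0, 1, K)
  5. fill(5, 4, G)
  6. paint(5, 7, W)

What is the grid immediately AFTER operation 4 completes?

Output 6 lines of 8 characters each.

After op 1 paint(2,4,R):
KKKKKKKW
KKKKKKKW
KKKKRKKK
KKKKKRRK
KKKKKRRK
KKKKKRRK
After op 2 paint(4,6,R):
KKKKKKKW
KKKKKKKW
KKKKRKKK
KKKKKRRK
KKKKKRRK
KKKKKRRK
After op 3 fill(0,4,K) [0 cells changed]:
KKKKKKKW
KKKKKKKW
KKKKRKKK
KKKKKRRK
KKKKKRRK
KKKKKRRK
After op 4 paint(0,1,K):
KKKKKKKW
KKKKKKKW
KKKKRKKK
KKKKKRRK
KKKKKRRK
KKKKKRRK

Answer: KKKKKKKW
KKKKKKKW
KKKKRKKK
KKKKKRRK
KKKKKRRK
KKKKKRRK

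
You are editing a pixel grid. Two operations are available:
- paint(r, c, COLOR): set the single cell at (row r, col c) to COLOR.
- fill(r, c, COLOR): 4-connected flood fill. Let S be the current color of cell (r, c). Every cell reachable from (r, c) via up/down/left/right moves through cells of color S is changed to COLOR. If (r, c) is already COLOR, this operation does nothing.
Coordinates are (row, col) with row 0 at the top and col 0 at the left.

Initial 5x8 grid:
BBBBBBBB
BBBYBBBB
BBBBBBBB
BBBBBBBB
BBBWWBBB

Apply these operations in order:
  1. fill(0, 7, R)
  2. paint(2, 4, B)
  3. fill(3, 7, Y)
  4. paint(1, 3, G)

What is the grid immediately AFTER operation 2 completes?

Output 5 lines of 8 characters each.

After op 1 fill(0,7,R) [37 cells changed]:
RRRRRRRR
RRRYRRRR
RRRRRRRR
RRRRRRRR
RRRWWRRR
After op 2 paint(2,4,B):
RRRRRRRR
RRRYRRRR
RRRRBRRR
RRRRRRRR
RRRWWRRR

Answer: RRRRRRRR
RRRYRRRR
RRRRBRRR
RRRRRRRR
RRRWWRRR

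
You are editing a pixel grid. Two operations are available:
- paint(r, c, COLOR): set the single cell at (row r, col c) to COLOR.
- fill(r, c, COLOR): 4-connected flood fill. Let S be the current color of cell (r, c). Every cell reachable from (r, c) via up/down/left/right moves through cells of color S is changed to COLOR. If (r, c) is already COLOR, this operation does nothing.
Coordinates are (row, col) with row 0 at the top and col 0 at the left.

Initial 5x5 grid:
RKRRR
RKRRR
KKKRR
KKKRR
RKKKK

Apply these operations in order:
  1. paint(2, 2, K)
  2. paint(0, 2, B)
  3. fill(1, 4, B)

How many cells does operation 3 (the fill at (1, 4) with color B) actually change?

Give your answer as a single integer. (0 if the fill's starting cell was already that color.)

After op 1 paint(2,2,K):
RKRRR
RKRRR
KKKRR
KKKRR
RKKKK
After op 2 paint(0,2,B):
RKBRR
RKRRR
KKKRR
KKKRR
RKKKK
After op 3 fill(1,4,B) [9 cells changed]:
RKBBB
RKBBB
KKKBB
KKKBB
RKKKK

Answer: 9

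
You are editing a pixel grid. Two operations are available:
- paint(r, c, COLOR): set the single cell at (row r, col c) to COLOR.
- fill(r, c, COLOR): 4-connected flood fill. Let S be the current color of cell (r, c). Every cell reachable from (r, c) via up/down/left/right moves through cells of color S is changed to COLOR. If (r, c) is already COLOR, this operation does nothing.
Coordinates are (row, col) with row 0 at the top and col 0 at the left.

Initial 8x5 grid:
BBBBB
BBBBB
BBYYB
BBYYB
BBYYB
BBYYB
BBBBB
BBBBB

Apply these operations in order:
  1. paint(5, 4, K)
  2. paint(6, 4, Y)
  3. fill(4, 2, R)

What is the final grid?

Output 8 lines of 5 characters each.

After op 1 paint(5,4,K):
BBBBB
BBBBB
BBYYB
BBYYB
BBYYB
BBYYK
BBBBB
BBBBB
After op 2 paint(6,4,Y):
BBBBB
BBBBB
BBYYB
BBYYB
BBYYB
BBYYK
BBBBY
BBBBB
After op 3 fill(4,2,R) [8 cells changed]:
BBBBB
BBBBB
BBRRB
BBRRB
BBRRB
BBRRK
BBBBY
BBBBB

Answer: BBBBB
BBBBB
BBRRB
BBRRB
BBRRB
BBRRK
BBBBY
BBBBB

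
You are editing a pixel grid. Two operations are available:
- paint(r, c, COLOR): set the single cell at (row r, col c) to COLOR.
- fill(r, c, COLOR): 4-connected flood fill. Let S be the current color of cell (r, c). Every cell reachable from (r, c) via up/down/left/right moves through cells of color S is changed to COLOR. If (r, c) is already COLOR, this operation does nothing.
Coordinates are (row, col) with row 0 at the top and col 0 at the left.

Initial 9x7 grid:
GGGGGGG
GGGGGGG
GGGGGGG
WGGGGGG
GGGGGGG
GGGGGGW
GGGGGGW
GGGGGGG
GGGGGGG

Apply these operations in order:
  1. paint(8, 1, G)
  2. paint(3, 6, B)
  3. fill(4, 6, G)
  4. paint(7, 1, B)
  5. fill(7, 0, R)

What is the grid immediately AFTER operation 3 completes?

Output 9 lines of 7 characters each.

Answer: GGGGGGG
GGGGGGG
GGGGGGG
WGGGGGB
GGGGGGG
GGGGGGW
GGGGGGW
GGGGGGG
GGGGGGG

Derivation:
After op 1 paint(8,1,G):
GGGGGGG
GGGGGGG
GGGGGGG
WGGGGGG
GGGGGGG
GGGGGGW
GGGGGGW
GGGGGGG
GGGGGGG
After op 2 paint(3,6,B):
GGGGGGG
GGGGGGG
GGGGGGG
WGGGGGB
GGGGGGG
GGGGGGW
GGGGGGW
GGGGGGG
GGGGGGG
After op 3 fill(4,6,G) [0 cells changed]:
GGGGGGG
GGGGGGG
GGGGGGG
WGGGGGB
GGGGGGG
GGGGGGW
GGGGGGW
GGGGGGG
GGGGGGG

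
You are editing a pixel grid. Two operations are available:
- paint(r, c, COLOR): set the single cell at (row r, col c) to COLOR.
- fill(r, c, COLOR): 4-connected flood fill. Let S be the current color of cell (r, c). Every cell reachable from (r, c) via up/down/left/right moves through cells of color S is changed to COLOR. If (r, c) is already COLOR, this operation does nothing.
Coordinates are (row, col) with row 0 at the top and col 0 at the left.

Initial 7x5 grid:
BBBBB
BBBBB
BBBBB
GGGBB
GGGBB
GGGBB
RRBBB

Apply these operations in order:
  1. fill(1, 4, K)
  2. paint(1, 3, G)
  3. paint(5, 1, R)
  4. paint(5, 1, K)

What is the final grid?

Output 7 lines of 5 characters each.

Answer: KKKKK
KKKGK
KKKKK
GGGKK
GGGKK
GKGKK
RRKKK

Derivation:
After op 1 fill(1,4,K) [24 cells changed]:
KKKKK
KKKKK
KKKKK
GGGKK
GGGKK
GGGKK
RRKKK
After op 2 paint(1,3,G):
KKKKK
KKKGK
KKKKK
GGGKK
GGGKK
GGGKK
RRKKK
After op 3 paint(5,1,R):
KKKKK
KKKGK
KKKKK
GGGKK
GGGKK
GRGKK
RRKKK
After op 4 paint(5,1,K):
KKKKK
KKKGK
KKKKK
GGGKK
GGGKK
GKGKK
RRKKK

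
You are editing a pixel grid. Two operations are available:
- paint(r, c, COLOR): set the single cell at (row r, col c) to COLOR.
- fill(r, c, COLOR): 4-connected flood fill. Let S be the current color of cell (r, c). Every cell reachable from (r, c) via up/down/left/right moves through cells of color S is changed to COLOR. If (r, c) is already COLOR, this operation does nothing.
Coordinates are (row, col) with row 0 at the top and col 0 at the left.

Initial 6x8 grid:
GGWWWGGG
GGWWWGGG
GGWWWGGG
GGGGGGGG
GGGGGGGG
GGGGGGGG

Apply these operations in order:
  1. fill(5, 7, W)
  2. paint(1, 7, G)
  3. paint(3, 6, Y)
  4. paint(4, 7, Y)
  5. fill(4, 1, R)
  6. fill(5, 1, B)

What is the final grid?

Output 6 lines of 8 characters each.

After op 1 fill(5,7,W) [39 cells changed]:
WWWWWWWW
WWWWWWWW
WWWWWWWW
WWWWWWWW
WWWWWWWW
WWWWWWWW
After op 2 paint(1,7,G):
WWWWWWWW
WWWWWWWG
WWWWWWWW
WWWWWWWW
WWWWWWWW
WWWWWWWW
After op 3 paint(3,6,Y):
WWWWWWWW
WWWWWWWG
WWWWWWWW
WWWWWWYW
WWWWWWWW
WWWWWWWW
After op 4 paint(4,7,Y):
WWWWWWWW
WWWWWWWG
WWWWWWWW
WWWWWWYW
WWWWWWWY
WWWWWWWW
After op 5 fill(4,1,R) [45 cells changed]:
RRRRRRRR
RRRRRRRG
RRRRRRRR
RRRRRRYR
RRRRRRRY
RRRRRRRR
After op 6 fill(5,1,B) [45 cells changed]:
BBBBBBBB
BBBBBBBG
BBBBBBBB
BBBBBBYB
BBBBBBBY
BBBBBBBB

Answer: BBBBBBBB
BBBBBBBG
BBBBBBBB
BBBBBBYB
BBBBBBBY
BBBBBBBB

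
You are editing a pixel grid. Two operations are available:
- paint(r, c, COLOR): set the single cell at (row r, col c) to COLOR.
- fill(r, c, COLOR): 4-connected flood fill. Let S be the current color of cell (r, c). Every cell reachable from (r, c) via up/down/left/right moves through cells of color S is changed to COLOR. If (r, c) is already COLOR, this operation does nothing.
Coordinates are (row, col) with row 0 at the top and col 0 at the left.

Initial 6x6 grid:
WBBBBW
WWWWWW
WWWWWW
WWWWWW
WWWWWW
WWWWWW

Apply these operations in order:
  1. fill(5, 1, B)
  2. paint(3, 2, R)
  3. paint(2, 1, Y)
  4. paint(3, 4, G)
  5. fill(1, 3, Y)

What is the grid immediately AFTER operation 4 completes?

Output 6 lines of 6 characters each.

Answer: BBBBBB
BBBBBB
BYBBBB
BBRBGB
BBBBBB
BBBBBB

Derivation:
After op 1 fill(5,1,B) [32 cells changed]:
BBBBBB
BBBBBB
BBBBBB
BBBBBB
BBBBBB
BBBBBB
After op 2 paint(3,2,R):
BBBBBB
BBBBBB
BBBBBB
BBRBBB
BBBBBB
BBBBBB
After op 3 paint(2,1,Y):
BBBBBB
BBBBBB
BYBBBB
BBRBBB
BBBBBB
BBBBBB
After op 4 paint(3,4,G):
BBBBBB
BBBBBB
BYBBBB
BBRBGB
BBBBBB
BBBBBB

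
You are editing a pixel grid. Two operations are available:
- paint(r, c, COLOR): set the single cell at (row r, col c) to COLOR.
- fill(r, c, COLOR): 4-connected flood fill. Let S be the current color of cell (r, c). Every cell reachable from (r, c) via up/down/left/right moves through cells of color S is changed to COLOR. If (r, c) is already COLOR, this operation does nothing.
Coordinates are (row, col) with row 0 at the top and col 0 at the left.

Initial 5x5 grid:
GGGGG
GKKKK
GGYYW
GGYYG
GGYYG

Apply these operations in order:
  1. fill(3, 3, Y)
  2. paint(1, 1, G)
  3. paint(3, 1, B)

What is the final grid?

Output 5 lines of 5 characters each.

Answer: GGGGG
GGKKK
GGYYW
GBYYG
GGYYG

Derivation:
After op 1 fill(3,3,Y) [0 cells changed]:
GGGGG
GKKKK
GGYYW
GGYYG
GGYYG
After op 2 paint(1,1,G):
GGGGG
GGKKK
GGYYW
GGYYG
GGYYG
After op 3 paint(3,1,B):
GGGGG
GGKKK
GGYYW
GBYYG
GGYYG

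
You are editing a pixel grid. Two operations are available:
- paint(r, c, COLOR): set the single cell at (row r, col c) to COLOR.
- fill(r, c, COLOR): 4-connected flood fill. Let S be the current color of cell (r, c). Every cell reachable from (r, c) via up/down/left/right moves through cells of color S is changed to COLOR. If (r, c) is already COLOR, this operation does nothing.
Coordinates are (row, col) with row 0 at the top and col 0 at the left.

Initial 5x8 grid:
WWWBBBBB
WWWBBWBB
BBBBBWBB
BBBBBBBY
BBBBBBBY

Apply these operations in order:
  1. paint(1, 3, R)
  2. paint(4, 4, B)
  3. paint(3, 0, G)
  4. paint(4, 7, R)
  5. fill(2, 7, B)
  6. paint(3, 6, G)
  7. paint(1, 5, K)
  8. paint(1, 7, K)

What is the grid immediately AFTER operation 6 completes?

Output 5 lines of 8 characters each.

After op 1 paint(1,3,R):
WWWBBBBB
WWWRBWBB
BBBBBWBB
BBBBBBBY
BBBBBBBY
After op 2 paint(4,4,B):
WWWBBBBB
WWWRBWBB
BBBBBWBB
BBBBBBBY
BBBBBBBY
After op 3 paint(3,0,G):
WWWBBBBB
WWWRBWBB
BBBBBWBB
GBBBBBBY
BBBBBBBY
After op 4 paint(4,7,R):
WWWBBBBB
WWWRBWBB
BBBBBWBB
GBBBBBBY
BBBBBBBR
After op 5 fill(2,7,B) [0 cells changed]:
WWWBBBBB
WWWRBWBB
BBBBBWBB
GBBBBBBY
BBBBBBBR
After op 6 paint(3,6,G):
WWWBBBBB
WWWRBWBB
BBBBBWBB
GBBBBBGY
BBBBBBBR

Answer: WWWBBBBB
WWWRBWBB
BBBBBWBB
GBBBBBGY
BBBBBBBR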